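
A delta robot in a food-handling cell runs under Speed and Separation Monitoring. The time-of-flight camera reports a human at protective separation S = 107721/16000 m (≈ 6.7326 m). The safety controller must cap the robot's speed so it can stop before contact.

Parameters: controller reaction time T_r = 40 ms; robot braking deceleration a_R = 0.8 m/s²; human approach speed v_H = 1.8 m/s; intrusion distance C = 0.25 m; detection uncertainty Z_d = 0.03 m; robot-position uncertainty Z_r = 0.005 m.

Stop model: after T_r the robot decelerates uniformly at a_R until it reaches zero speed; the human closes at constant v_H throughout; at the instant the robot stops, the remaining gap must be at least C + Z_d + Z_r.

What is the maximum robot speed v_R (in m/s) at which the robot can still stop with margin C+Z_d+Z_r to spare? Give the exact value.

v_R_max = 37/20 m/s = 1.8500 m/s

at the boundary: (5/8)·v² + (229/100)·v + (-102009/16000) = 0
  disc = (229/100)² − 4·(5/8)·(-102009/16000) = 3389281/160000 ; √disc = 1841/400
  v_R = (−(229/100) + 1841/400) / (2·(5/8)) = 37/20 m/s
check:
stop time T_s = (37/20)/(4/5) = 2.3125 s
robot in T_r: 1.8500·0.0400 = 0.0740 m
robot under decel: 1.8500²/(2·0.8000) = 2.1391 m
human closes 1.8000·2.3525 = 4.2345 m
C+Z_d+Z_r = 0.2500+0.0300+0.0050 = 0.2850 m
sum ≈ 0.0740+2.1391+4.2345+0.2850 ≈ 6.7326 m = S ✓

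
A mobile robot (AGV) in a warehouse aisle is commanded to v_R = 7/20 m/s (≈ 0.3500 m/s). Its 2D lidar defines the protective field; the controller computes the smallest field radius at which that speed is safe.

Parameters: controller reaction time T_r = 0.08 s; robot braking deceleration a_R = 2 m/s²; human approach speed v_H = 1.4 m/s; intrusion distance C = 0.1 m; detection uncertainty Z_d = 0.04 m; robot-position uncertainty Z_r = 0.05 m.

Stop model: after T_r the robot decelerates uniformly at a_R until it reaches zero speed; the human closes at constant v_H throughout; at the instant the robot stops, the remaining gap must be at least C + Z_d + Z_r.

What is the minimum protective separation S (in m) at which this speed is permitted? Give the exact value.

stop time T_s = (7/20)/2 = 0.1750 s
robot covers v_R·T_r = 0.3500·0.0800 = 0.0280 m before braking
braking distance = 0.3500²/(2·2.0000) = 0.0306 m
human over T_r+T_s: 1.4000·(0.0800+0.1750) = 0.3570 m
margins: 0.1000+0.0400+0.0500 = 0.1900 m
S_min ≈ 0.0280+0.0306+0.3570+0.1900  ⇒  S_min = 969/1600 m

S_min = 969/1600 m = 0.6056 m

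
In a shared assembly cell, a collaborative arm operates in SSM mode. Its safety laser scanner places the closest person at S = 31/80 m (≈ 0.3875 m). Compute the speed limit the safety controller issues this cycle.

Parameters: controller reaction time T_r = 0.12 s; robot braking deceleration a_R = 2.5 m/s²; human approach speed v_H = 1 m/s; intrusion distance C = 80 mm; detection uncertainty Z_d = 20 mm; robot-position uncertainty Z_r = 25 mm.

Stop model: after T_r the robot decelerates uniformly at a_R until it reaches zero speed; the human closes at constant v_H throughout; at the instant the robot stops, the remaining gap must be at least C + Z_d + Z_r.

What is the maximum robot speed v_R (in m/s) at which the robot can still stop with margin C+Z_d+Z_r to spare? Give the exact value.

v_R_max = 1/4 m/s = 0.2500 m/s

quadratic (1/5)·v² + (13/25)·v + (-57/400) = 0
  disc = (13/25)² − 4·(1/5)·(-57/400) = 961/2500 ; √disc = 31/50
  v_R = (−(13/25) + 31/50) / (2·(1/5)) = 1/4 m/s
check:
braking lasts T_s = (1/4)/(5/2) = 0.1000 s
robot in T_r: 0.2500·0.1200 = 0.0300 m
robot covers 0.2500·0.1000 − ½·2.5000·0.1000² = 0.0125 m while stopping
person approaches 1.0000·(0.1200+0.1000) = 0.2200 m
C+Z_d+Z_r = 0.0800+0.0200+0.0250 = 0.1250 m
sum ≈ 0.0300+0.0125+0.2200+0.1250 ≈ 0.3875 m = S ✓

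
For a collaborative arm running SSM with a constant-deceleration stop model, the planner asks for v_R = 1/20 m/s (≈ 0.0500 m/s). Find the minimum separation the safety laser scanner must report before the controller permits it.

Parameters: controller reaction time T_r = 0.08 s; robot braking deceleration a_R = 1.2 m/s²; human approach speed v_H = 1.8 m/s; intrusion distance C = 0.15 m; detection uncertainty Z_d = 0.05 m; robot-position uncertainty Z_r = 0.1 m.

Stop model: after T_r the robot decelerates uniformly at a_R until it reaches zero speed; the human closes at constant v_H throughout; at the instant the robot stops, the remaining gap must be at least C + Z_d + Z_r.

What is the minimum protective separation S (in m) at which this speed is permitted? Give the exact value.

stop time T_s = (1/20)/(6/5) = 0.0417 s
reaction-phase robot travel = 0.0500·0.0800 = 0.0040 m
robot under decel: 0.0500²/(2·1.2000) = 0.0010 m
human over T_r+T_s: 1.8000·(0.0800+0.0417) = 0.2190 m
residual clearance needed = 0.1500+0.0500+0.1000 = 0.3000 m
S_min ≈ 0.0040+0.0010+0.2190+0.3000  ⇒  S_min = 12577/24000 m

S_min = 12577/24000 m = 0.5240 m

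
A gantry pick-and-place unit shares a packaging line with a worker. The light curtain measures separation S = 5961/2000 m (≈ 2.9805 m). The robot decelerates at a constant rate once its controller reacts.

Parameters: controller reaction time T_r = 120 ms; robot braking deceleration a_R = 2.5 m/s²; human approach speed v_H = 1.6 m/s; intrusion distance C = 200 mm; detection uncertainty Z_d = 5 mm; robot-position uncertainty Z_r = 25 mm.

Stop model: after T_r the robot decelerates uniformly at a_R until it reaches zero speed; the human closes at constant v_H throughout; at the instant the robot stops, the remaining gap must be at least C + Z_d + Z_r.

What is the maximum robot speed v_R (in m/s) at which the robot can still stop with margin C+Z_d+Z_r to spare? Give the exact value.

collect terms ⇒ (1/5)·v_R² + (19/25)·v_R + (-5117/2000) = 0
  disc = (19/25)² − 4·(1/5)·(-5117/2000) = 6561/2500 ; √disc = 81/50
  v_R = (−(19/25) + 81/50) / (2·(1/5)) = 43/20 m/s
check:
stop time T_s = (43/20)/(5/2) = 0.8600 s
robot covers v_R·T_r = 2.1500·0.1200 = 0.2580 m before braking
robot under decel: 2.1500²/(2·2.5000) = 0.9245 m
human closes 1.6000·0.9800 = 1.5680 m
residual clearance needed = 0.2000+0.0050+0.0250 = 0.2300 m
sum ≈ 0.2580+0.9245+1.5680+0.2300 ≈ 2.9805 m = S ✓

v_R_max = 43/20 m/s = 2.1500 m/s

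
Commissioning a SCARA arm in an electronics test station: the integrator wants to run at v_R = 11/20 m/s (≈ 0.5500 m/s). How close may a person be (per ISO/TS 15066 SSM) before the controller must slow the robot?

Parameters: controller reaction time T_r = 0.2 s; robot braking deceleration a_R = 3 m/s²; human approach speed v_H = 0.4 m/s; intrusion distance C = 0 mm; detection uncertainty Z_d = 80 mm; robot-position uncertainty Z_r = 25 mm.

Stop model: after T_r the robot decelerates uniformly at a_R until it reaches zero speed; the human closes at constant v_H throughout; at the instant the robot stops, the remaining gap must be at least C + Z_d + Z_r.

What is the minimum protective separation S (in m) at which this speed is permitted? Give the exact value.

stop time T_s = (11/20)/3 = 0.1833 s
robot in T_r: 0.5500·0.2000 = 0.1100 m
robot covers 0.5500·0.1833 − ½·3.0000·0.1833² = 0.0504 m while stopping
person approaches 0.4000·(0.2000+0.1833) = 0.1533 m
residual clearance needed = 0.0000+0.0800+0.0250 = 0.1050 m
S_min ≈ 0.1100+0.0504+0.1533+0.1050  ⇒  S_min = 67/160 m

S_min = 67/160 m = 0.4188 m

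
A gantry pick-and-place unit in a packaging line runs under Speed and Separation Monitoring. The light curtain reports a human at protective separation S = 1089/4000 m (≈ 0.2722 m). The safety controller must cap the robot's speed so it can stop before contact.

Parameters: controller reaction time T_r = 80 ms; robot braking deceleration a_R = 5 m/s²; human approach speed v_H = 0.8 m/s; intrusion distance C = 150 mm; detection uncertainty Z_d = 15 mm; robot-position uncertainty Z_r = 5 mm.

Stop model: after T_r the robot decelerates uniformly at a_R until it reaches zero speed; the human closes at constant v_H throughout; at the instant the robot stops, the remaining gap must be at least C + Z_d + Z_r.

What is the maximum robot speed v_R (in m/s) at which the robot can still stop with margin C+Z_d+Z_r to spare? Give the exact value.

collect terms ⇒ (1/10)·v_R² + (6/25)·v_R + (-153/4000) = 0
  disc = (6/25)² − 4·(1/10)·(-153/4000) = 729/10000 ; √disc = 27/100
  v_R = (−(6/25) + 27/100) / (2·(1/10)) = 3/20 m/s
check:
braking lasts T_s = (3/20)/5 = 0.0300 s
reaction-phase robot travel = 0.1500·0.0800 = 0.0120 m
robot under decel: 0.1500²/(2·5.0000) = 0.0022 m
person approaches 0.8000·(0.0800+0.0300) = 0.0880 m
margins: 0.1500+0.0150+0.0050 = 0.1700 m
sum ≈ 0.0120+0.0022+0.0880+0.1700 ≈ 0.2722 m = S ✓

v_R_max = 3/20 m/s = 0.1500 m/s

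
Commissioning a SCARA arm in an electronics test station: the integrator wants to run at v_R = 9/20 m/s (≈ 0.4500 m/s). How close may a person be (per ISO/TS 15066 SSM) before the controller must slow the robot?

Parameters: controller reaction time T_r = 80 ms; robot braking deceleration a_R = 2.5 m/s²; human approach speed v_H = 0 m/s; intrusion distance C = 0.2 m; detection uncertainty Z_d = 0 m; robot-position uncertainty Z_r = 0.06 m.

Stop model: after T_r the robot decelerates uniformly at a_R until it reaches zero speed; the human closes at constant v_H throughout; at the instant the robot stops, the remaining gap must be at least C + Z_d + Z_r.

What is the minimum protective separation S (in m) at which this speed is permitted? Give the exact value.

S_min = 673/2000 m = 0.3365 m

stop time T_s = (9/20)/(5/2) = 0.1800 s
robot covers v_R·T_r = 0.4500·0.0800 = 0.0360 m before braking
robot covers 0.4500·0.1800 − ½·2.5000·0.1800² = 0.0405 m while stopping
person approaches 0.0000·(0.0800+0.1800) = 0.0000 m
margins: 0.2000+0.0000+0.0600 = 0.2600 m
S_min ≈ 0.0360+0.0405+0.0000+0.2600  ⇒  S_min = 673/2000 m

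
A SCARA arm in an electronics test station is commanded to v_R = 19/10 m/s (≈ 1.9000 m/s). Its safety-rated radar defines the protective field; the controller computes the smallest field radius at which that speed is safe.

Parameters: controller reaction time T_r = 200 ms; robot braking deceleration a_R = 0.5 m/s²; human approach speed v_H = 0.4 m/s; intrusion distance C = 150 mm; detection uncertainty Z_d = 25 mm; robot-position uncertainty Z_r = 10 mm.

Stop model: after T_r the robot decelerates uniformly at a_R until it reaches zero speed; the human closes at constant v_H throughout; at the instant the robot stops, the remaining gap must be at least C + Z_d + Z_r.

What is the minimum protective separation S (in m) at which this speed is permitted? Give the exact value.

T_s = v_R/a_R = (19/10)/(1/2) = 3.8000 s
reaction-phase robot travel = 1.9000·0.2000 = 0.3800 m
robot covers 1.9000·3.8000 − ½·0.5000·3.8000² = 3.6100 m while stopping
person approaches 0.4000·(0.2000+3.8000) = 1.6000 m
residual clearance needed = 0.1500+0.0250+0.0100 = 0.1850 m
S_min ≈ 0.3800+3.6100+1.6000+0.1850  ⇒  S_min = 231/40 m

S_min = 231/40 m = 5.7750 m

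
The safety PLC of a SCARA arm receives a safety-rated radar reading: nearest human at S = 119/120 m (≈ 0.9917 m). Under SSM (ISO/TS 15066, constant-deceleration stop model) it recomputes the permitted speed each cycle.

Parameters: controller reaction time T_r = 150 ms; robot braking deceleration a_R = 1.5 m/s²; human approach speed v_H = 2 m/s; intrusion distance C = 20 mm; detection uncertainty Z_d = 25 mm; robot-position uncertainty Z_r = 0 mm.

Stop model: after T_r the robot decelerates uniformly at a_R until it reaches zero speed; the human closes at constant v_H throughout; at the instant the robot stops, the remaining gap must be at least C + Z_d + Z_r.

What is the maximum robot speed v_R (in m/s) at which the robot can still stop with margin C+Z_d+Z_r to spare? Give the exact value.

v_R_max = 2/5 m/s = 0.4000 m/s

at the boundary: (1/3)·v² + (89/60)·v + (-97/150) = 0
  disc = (89/60)² − 4·(1/3)·(-97/150) = 49/16 ; √disc = 7/4
  v_R = (−(89/60) + 7/4) / (2·(1/3)) = 2/5 m/s
check:
stop time T_s = (2/5)/(3/2) = 0.2667 s
reaction-phase robot travel = 0.4000·0.1500 = 0.0600 m
braking distance = 0.4000²/(2·1.5000) = 0.0533 m
human over T_r+T_s: 2.0000·(0.1500+0.2667) = 0.8333 m
residual clearance needed = 0.0200+0.0250+0.0000 = 0.0450 m
sum ≈ 0.0600+0.0533+0.8333+0.0450 ≈ 0.9917 m = S ✓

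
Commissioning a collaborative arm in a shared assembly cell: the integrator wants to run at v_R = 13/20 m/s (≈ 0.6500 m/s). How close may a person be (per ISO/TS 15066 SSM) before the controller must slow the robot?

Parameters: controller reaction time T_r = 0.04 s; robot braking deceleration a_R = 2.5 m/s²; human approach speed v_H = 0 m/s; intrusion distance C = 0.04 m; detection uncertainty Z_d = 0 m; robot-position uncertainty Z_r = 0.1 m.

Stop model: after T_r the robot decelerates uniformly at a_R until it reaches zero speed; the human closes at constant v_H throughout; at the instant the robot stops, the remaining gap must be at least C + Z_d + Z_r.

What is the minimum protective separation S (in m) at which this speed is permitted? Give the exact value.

braking lasts T_s = (13/20)/(5/2) = 0.2600 s
robot covers v_R·T_r = 0.6500·0.0400 = 0.0260 m before braking
robot covers 0.6500·0.2600 − ½·2.5000·0.2600² = 0.0845 m while stopping
human over T_r+T_s: 0.0000·(0.0400+0.2600) = 0.0000 m
margins: 0.0400+0.0000+0.1000 = 0.1400 m
S_min ≈ 0.0260+0.0845+0.0000+0.1400  ⇒  S_min = 501/2000 m

S_min = 501/2000 m = 0.2505 m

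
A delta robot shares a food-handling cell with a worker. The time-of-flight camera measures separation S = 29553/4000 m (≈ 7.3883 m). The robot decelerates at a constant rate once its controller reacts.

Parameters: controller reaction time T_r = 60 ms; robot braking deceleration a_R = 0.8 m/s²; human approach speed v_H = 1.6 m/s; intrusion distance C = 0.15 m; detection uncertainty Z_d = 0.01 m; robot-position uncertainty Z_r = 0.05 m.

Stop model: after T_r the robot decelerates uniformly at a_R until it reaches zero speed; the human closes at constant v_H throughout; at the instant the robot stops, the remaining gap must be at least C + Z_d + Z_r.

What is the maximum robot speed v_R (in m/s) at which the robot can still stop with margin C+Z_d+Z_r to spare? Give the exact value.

quadratic (5/8)·v² + (103/50)·v + (-28329/4000) = 0
  disc = (103/50)² − 4·(5/8)·(-28329/4000) = 877969/40000 ; √disc = 937/200
  v_R = (−(103/50) + 937/200) / (2·(5/8)) = 21/10 m/s
check:
braking lasts T_s = (21/10)/(4/5) = 2.6250 s
reaction-phase robot travel = 2.1000·0.0600 = 0.1260 m
braking distance = 2.1000²/(2·0.8000) = 2.7563 m
human over T_r+T_s: 1.6000·(0.0600+2.6250) = 4.2960 m
residual clearance needed = 0.1500+0.0100+0.0500 = 0.2100 m
sum ≈ 0.1260+2.7563+4.2960+0.2100 ≈ 7.3883 m = S ✓

v_R_max = 21/10 m/s = 2.1000 m/s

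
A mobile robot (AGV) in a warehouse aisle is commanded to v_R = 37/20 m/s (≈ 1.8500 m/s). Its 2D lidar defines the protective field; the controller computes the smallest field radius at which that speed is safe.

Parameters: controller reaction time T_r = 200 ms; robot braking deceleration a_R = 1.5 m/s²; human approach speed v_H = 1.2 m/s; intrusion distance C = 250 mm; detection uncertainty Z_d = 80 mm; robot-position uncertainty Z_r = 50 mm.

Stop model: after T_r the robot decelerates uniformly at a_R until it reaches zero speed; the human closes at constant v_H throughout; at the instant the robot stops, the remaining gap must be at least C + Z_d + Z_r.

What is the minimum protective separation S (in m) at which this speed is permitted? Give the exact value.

S_min = 4333/1200 m = 3.6108 m

braking lasts T_s = (37/20)/(3/2) = 1.2333 s
robot in T_r: 1.8500·0.2000 = 0.3700 m
braking distance = 1.8500²/(2·1.5000) = 1.1408 m
human closes 1.2000·1.4333 = 1.7200 m
C+Z_d+Z_r = 0.2500+0.0800+0.0500 = 0.3800 m
S_min ≈ 0.3700+1.1408+1.7200+0.3800  ⇒  S_min = 4333/1200 m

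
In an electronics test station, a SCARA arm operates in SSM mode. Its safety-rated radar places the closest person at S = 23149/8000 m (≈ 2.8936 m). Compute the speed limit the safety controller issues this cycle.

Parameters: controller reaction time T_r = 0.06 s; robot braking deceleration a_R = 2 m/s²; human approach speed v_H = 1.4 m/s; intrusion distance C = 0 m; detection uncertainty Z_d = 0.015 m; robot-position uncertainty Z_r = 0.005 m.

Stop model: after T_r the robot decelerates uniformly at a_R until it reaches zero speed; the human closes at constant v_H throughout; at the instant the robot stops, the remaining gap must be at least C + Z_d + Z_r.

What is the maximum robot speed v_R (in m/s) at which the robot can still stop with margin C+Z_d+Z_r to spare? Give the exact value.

v_R_max = 43/20 m/s = 2.1500 m/s

collect terms ⇒ (1/4)·v_R² + (19/25)·v_R + (-22317/8000) = 0
  disc = (19/25)² − 4·(1/4)·(-22317/8000) = 134689/40000 ; √disc = 367/200
  v_R = (−(19/25) + 367/200) / (2·(1/4)) = 43/20 m/s
check:
stop time T_s = (43/20)/2 = 1.0750 s
reaction-phase robot travel = 2.1500·0.0600 = 0.1290 m
robot under decel: 2.1500²/(2·2.0000) = 1.1556 m
person approaches 1.4000·(0.0600+1.0750) = 1.5890 m
margins: 0.0000+0.0150+0.0050 = 0.0200 m
sum ≈ 0.1290+1.1556+1.5890+0.0200 ≈ 2.8936 m = S ✓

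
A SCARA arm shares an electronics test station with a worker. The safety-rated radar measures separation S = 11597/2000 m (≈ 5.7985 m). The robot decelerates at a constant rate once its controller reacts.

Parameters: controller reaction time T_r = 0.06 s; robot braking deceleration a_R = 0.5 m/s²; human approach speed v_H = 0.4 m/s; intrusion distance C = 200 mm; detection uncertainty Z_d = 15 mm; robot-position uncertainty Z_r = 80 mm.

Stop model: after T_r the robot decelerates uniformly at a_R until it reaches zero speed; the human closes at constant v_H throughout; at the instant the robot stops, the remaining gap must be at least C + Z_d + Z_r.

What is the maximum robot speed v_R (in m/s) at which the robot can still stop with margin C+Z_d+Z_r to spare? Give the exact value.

at the boundary: (1)·v² + (43/50)·v + (-10959/2000) = 0
  disc = (43/50)² − 4·(1)·(-10959/2000) = 14161/625 ; √disc = 119/25
  v_R = (−(43/50) + 119/25) / (2·(1)) = 39/20 m/s
check:
T_s = v_R/a_R = (39/20)/(1/2) = 3.9000 s
robot covers v_R·T_r = 1.9500·0.0600 = 0.1170 m before braking
braking distance = 1.9500²/(2·0.5000) = 3.8025 m
person approaches 0.4000·(0.0600+3.9000) = 1.5840 m
residual clearance needed = 0.2000+0.0150+0.0800 = 0.2950 m
sum ≈ 0.1170+3.8025+1.5840+0.2950 ≈ 5.7985 m = S ✓

v_R_max = 39/20 m/s = 1.9500 m/s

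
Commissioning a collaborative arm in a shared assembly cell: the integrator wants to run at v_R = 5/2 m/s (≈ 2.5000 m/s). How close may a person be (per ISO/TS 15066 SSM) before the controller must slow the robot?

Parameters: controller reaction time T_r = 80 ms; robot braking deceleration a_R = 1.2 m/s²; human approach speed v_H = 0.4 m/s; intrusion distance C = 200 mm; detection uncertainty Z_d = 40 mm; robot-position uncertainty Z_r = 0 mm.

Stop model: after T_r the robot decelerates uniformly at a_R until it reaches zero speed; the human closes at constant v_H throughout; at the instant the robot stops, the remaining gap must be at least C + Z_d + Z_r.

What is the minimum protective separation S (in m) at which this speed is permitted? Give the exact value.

S_min = 7819/2000 m = 3.9095 m

T_s = v_R/a_R = (5/2)/(6/5) = 2.0833 s
robot in T_r: 2.5000·0.0800 = 0.2000 m
robot covers 2.5000·2.0833 − ½·1.2000·2.0833² = 2.6042 m while stopping
human over T_r+T_s: 0.4000·(0.0800+2.0833) = 0.8653 m
C+Z_d+Z_r = 0.2000+0.0400+0.0000 = 0.2400 m
S_min ≈ 0.2000+2.6042+0.8653+0.2400  ⇒  S_min = 7819/2000 m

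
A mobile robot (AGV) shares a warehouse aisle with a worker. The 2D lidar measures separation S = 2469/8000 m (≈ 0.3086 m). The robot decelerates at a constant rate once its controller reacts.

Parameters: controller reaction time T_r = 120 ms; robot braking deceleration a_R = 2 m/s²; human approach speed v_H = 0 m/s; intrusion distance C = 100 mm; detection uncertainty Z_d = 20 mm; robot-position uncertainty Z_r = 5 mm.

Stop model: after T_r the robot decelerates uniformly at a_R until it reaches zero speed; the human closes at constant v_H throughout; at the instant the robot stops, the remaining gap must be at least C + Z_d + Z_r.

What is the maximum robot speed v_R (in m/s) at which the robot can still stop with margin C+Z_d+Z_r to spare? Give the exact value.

v_R_max = 13/20 m/s = 0.6500 m/s

collect terms ⇒ (1/4)·v_R² + (3/25)·v_R + (-1469/8000) = 0
  disc = (3/25)² − 4·(1/4)·(-1469/8000) = 7921/40000 ; √disc = 89/200
  v_R = (−(3/25) + 89/200) / (2·(1/4)) = 13/20 m/s
check:
T_s = v_R/a_R = (13/20)/2 = 0.3250 s
robot in T_r: 0.6500·0.1200 = 0.0780 m
braking distance = 0.6500²/(2·2.0000) = 0.1056 m
person approaches 0.0000·(0.1200+0.3250) = 0.0000 m
margins: 0.1000+0.0200+0.0050 = 0.1250 m
sum ≈ 0.0780+0.1056+0.0000+0.1250 ≈ 0.3086 m = S ✓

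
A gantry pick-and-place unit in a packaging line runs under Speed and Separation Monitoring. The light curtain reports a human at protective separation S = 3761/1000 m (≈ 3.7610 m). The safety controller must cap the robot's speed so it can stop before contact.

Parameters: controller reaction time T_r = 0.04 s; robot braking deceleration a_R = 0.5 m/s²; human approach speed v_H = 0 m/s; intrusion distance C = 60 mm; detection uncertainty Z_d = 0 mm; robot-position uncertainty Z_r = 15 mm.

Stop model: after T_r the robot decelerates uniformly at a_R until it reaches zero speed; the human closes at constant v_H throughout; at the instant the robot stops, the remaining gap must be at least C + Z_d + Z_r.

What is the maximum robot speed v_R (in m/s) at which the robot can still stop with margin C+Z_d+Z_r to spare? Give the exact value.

collect terms ⇒ (1)·v_R² + (1/25)·v_R + (-1843/500) = 0
  disc = (1/25)² − 4·(1)·(-1843/500) = 9216/625 ; √disc = 96/25
  v_R = (−(1/25) + 96/25) / (2·(1)) = 19/10 m/s
check:
stop time T_s = (19/10)/(1/2) = 3.8000 s
robot in T_r: 1.9000·0.0400 = 0.0760 m
robot covers 1.9000·3.8000 − ½·0.5000·3.8000² = 3.6100 m while stopping
human closes 0.0000·3.8400 = 0.0000 m
margins: 0.0600+0.0000+0.0150 = 0.0750 m
sum ≈ 0.0760+3.6100+0.0000+0.0750 ≈ 3.7610 m = S ✓

v_R_max = 19/10 m/s = 1.9000 m/s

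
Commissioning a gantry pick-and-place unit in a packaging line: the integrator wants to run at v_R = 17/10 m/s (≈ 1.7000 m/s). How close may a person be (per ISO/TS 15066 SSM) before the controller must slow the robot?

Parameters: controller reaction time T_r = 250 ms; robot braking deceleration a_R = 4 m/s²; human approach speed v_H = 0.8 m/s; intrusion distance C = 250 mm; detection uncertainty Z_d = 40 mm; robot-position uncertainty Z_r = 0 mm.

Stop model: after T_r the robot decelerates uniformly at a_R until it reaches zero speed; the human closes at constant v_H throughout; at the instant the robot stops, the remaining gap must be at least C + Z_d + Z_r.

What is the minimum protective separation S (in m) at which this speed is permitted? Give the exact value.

S_min = 1293/800 m = 1.6162 m

T_s = v_R/a_R = (17/10)/4 = 0.4250 s
robot covers v_R·T_r = 1.7000·0.2500 = 0.4250 m before braking
braking distance = 1.7000²/(2·4.0000) = 0.3613 m
human over T_r+T_s: 0.8000·(0.2500+0.4250) = 0.5400 m
C+Z_d+Z_r = 0.2500+0.0400+0.0000 = 0.2900 m
S_min ≈ 0.4250+0.3613+0.5400+0.2900  ⇒  S_min = 1293/800 m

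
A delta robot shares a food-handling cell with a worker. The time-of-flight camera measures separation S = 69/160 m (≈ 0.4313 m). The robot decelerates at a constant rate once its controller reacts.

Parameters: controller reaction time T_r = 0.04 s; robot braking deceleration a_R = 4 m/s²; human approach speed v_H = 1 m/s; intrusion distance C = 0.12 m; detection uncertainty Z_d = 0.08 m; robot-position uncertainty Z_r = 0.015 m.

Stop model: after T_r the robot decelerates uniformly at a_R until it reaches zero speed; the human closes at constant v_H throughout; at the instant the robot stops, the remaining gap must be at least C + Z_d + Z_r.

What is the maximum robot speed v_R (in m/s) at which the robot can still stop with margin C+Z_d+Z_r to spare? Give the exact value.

v_R_max = 1/2 m/s = 0.5000 m/s

at the boundary: (1/8)·v² + (29/100)·v + (-141/800) = 0
  disc = (29/100)² − 4·(1/8)·(-141/800) = 6889/40000 ; √disc = 83/200
  v_R = (−(29/100) + 83/200) / (2·(1/8)) = 1/2 m/s
check:
stop time T_s = (1/2)/4 = 0.1250 s
reaction-phase robot travel = 0.5000·0.0400 = 0.0200 m
robot under decel: 0.5000²/(2·4.0000) = 0.0312 m
person approaches 1.0000·(0.0400+0.1250) = 0.1650 m
margins: 0.1200+0.0800+0.0150 = 0.2150 m
sum ≈ 0.0200+0.0312+0.1650+0.2150 ≈ 0.4313 m = S ✓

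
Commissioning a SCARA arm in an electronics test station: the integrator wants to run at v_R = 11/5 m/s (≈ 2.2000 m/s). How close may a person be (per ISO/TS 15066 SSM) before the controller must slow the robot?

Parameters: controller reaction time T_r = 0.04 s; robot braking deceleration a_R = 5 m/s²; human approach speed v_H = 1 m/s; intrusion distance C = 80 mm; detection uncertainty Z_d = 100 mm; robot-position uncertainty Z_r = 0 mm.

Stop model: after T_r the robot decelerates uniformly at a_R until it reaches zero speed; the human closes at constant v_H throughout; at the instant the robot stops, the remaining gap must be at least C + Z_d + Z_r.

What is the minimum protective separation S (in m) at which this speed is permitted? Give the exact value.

braking lasts T_s = (11/5)/5 = 0.4400 s
robot covers v_R·T_r = 2.2000·0.0400 = 0.0880 m before braking
robot covers 2.2000·0.4400 − ½·5.0000·0.4400² = 0.4840 m while stopping
human closes 1.0000·0.4800 = 0.4800 m
margins: 0.0800+0.1000+0.0000 = 0.1800 m
S_min ≈ 0.0880+0.4840+0.4800+0.1800  ⇒  S_min = 154/125 m

S_min = 154/125 m = 1.2320 m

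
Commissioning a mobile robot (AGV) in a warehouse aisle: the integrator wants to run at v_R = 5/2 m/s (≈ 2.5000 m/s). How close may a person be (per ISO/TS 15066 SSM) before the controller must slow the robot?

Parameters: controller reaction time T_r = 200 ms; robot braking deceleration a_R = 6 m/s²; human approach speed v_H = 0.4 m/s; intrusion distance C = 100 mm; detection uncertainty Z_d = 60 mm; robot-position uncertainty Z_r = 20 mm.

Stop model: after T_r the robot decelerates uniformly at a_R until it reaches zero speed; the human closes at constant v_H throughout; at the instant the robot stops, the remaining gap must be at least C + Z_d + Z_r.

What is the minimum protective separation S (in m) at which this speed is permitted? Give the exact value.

stop time T_s = (5/2)/6 = 0.4167 s
robot in T_r: 2.5000·0.2000 = 0.5000 m
robot under decel: 2.5000²/(2·6.0000) = 0.5208 m
human over T_r+T_s: 0.4000·(0.2000+0.4167) = 0.2467 m
C+Z_d+Z_r = 0.1000+0.0600+0.0200 = 0.1800 m
S_min ≈ 0.5000+0.5208+0.2467+0.1800  ⇒  S_min = 579/400 m

S_min = 579/400 m = 1.4475 m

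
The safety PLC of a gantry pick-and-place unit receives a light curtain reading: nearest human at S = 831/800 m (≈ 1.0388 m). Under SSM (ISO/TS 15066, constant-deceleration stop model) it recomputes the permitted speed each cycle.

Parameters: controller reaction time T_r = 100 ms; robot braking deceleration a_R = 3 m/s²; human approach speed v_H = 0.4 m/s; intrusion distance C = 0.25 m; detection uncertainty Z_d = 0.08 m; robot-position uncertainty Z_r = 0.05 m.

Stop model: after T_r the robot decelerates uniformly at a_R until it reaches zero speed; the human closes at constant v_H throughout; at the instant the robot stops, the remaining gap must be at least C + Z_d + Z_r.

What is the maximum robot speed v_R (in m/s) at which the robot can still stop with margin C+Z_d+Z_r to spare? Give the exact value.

v_R_max = 27/20 m/s = 1.3500 m/s

collect terms ⇒ (1/6)·v_R² + (7/30)·v_R + (-99/160) = 0
  disc = (7/30)² − 4·(1/6)·(-99/160) = 1681/3600 ; √disc = 41/60
  v_R = (−(7/30) + 41/60) / (2·(1/6)) = 27/20 m/s
check:
stop time T_s = (27/20)/3 = 0.4500 s
robot covers v_R·T_r = 1.3500·0.1000 = 0.1350 m before braking
robot under decel: 1.3500²/(2·3.0000) = 0.3038 m
human closes 0.4000·0.5500 = 0.2200 m
residual clearance needed = 0.2500+0.0800+0.0500 = 0.3800 m
sum ≈ 0.1350+0.3038+0.2200+0.3800 ≈ 1.0388 m = S ✓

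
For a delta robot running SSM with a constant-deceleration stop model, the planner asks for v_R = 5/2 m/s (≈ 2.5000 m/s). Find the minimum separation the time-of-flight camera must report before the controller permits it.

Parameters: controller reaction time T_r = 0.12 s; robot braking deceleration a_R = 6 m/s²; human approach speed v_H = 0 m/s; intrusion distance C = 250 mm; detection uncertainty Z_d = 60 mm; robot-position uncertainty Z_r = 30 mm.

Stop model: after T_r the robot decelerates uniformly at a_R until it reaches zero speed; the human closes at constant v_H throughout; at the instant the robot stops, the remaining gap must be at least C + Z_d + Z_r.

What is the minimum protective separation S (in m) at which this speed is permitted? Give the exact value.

stop time T_s = (5/2)/6 = 0.4167 s
robot in T_r: 2.5000·0.1200 = 0.3000 m
robot covers 2.5000·0.4167 − ½·6.0000·0.4167² = 0.5208 m while stopping
human over T_r+T_s: 0.0000·(0.1200+0.4167) = 0.0000 m
residual clearance needed = 0.2500+0.0600+0.0300 = 0.3400 m
S_min ≈ 0.3000+0.5208+0.0000+0.3400  ⇒  S_min = 1393/1200 m

S_min = 1393/1200 m = 1.1608 m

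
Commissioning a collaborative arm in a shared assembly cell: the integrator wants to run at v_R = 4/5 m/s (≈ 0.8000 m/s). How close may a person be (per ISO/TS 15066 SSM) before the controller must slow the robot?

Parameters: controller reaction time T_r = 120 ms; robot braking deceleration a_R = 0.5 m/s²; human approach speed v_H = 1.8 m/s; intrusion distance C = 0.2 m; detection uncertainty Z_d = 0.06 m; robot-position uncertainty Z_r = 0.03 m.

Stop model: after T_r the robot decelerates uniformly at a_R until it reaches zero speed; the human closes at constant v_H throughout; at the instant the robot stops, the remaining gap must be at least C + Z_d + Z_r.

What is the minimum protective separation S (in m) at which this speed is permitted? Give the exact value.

S_min = 2061/500 m = 4.1220 m

T_s = v_R/a_R = (4/5)/(1/2) = 1.6000 s
robot in T_r: 0.8000·0.1200 = 0.0960 m
robot under decel: 0.8000²/(2·0.5000) = 0.6400 m
person approaches 1.8000·(0.1200+1.6000) = 3.0960 m
margins: 0.2000+0.0600+0.0300 = 0.2900 m
S_min ≈ 0.0960+0.6400+3.0960+0.2900  ⇒  S_min = 2061/500 m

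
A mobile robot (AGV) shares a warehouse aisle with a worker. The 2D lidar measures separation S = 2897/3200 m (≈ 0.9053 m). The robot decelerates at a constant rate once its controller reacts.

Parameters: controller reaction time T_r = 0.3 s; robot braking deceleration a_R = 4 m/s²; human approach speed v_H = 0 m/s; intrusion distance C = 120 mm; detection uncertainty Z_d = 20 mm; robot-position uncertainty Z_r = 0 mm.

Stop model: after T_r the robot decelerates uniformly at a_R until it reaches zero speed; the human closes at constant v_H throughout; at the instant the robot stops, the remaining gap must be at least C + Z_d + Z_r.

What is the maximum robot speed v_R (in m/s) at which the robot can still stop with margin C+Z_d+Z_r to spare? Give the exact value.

quadratic (1/8)·v² + (3/10)·v + (-2449/3200) = 0
  disc = (3/10)² − 4·(1/8)·(-2449/3200) = 121/256 ; √disc = 11/16
  v_R = (−(3/10) + 11/16) / (2·(1/8)) = 31/20 m/s
check:
braking lasts T_s = (31/20)/4 = 0.3875 s
reaction-phase robot travel = 1.5500·0.3000 = 0.4650 m
robot under decel: 1.5500²/(2·4.0000) = 0.3003 m
person approaches 0.0000·(0.3000+0.3875) = 0.0000 m
C+Z_d+Z_r = 0.1200+0.0200+0.0000 = 0.1400 m
sum ≈ 0.4650+0.3003+0.0000+0.1400 ≈ 0.9053 m = S ✓

v_R_max = 31/20 m/s = 1.5500 m/s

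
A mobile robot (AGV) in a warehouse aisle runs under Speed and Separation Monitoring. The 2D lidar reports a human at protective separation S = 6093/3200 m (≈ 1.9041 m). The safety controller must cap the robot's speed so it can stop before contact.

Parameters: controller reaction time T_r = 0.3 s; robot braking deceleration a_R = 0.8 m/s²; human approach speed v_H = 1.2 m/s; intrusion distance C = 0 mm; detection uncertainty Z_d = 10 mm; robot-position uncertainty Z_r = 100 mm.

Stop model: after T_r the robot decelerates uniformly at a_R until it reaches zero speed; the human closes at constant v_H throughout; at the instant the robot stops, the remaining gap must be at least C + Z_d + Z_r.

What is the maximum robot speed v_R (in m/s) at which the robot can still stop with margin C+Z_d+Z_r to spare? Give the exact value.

v_R_max = 13/20 m/s = 0.6500 m/s

at the boundary: (5/8)·v² + (9/5)·v + (-4589/3200) = 0
  disc = (9/5)² − 4·(5/8)·(-4589/3200) = 43681/6400 ; √disc = 209/80
  v_R = (−(9/5) + 209/80) / (2·(5/8)) = 13/20 m/s
check:
braking lasts T_s = (13/20)/(4/5) = 0.8125 s
robot covers v_R·T_r = 0.6500·0.3000 = 0.1950 m before braking
robot under decel: 0.6500²/(2·0.8000) = 0.2641 m
human over T_r+T_s: 1.2000·(0.3000+0.8125) = 1.3350 m
residual clearance needed = 0.0000+0.0100+0.1000 = 0.1100 m
sum ≈ 0.1950+0.2641+1.3350+0.1100 ≈ 1.9041 m = S ✓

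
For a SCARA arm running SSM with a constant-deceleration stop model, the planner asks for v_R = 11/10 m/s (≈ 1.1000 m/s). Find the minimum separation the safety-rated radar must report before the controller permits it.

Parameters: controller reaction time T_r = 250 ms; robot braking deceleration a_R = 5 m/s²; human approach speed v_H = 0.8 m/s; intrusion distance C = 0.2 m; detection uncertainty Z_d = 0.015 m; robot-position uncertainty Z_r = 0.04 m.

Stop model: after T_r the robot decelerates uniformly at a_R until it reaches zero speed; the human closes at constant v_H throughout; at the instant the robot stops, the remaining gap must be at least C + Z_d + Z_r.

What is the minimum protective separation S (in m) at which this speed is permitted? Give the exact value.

S_min = 1027/1000 m = 1.0270 m

braking lasts T_s = (11/10)/5 = 0.2200 s
robot in T_r: 1.1000·0.2500 = 0.2750 m
robot covers 1.1000·0.2200 − ½·5.0000·0.2200² = 0.1210 m while stopping
person approaches 0.8000·(0.2500+0.2200) = 0.3760 m
residual clearance needed = 0.2000+0.0150+0.0400 = 0.2550 m
S_min ≈ 0.2750+0.1210+0.3760+0.2550  ⇒  S_min = 1027/1000 m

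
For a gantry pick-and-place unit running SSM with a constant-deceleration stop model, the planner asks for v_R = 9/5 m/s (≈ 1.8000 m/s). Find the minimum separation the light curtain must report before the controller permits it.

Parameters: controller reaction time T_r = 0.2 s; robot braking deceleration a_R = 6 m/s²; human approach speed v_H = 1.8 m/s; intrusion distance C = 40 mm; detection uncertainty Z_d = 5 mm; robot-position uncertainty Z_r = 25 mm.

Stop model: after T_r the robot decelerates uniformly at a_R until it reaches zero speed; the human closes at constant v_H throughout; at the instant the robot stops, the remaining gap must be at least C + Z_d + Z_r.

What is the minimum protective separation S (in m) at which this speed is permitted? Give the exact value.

T_s = v_R/a_R = (9/5)/6 = 0.3000 s
robot covers v_R·T_r = 1.8000·0.2000 = 0.3600 m before braking
braking distance = 1.8000²/(2·6.0000) = 0.2700 m
person approaches 1.8000·(0.2000+0.3000) = 0.9000 m
residual clearance needed = 0.0400+0.0050+0.0250 = 0.0700 m
S_min ≈ 0.3600+0.2700+0.9000+0.0700  ⇒  S_min = 8/5 m

S_min = 8/5 m = 1.6000 m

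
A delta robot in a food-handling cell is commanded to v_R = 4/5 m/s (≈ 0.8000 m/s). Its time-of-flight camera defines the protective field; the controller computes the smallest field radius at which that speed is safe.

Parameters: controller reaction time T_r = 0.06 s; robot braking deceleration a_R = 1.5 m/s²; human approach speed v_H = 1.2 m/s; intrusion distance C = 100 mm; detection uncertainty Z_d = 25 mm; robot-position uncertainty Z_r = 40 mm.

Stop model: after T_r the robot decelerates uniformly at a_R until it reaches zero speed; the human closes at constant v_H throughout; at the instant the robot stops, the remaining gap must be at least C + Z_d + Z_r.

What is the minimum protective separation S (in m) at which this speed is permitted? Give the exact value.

T_s = v_R/a_R = (4/5)/(3/2) = 0.5333 s
reaction-phase robot travel = 0.8000·0.0600 = 0.0480 m
braking distance = 0.8000²/(2·1.5000) = 0.2133 m
human over T_r+T_s: 1.2000·(0.0600+0.5333) = 0.7120 m
residual clearance needed = 0.1000+0.0250+0.0400 = 0.1650 m
S_min ≈ 0.0480+0.2133+0.7120+0.1650  ⇒  S_min = 683/600 m

S_min = 683/600 m = 1.1383 m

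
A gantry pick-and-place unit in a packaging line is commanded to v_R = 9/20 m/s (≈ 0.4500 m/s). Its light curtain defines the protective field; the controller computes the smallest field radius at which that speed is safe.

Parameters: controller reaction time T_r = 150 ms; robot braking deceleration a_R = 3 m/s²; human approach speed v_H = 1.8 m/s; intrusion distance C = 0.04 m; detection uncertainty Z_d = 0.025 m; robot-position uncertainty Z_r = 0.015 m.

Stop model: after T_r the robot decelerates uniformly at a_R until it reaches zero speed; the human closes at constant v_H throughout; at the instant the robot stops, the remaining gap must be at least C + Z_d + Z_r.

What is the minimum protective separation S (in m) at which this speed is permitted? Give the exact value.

S_min = 577/800 m = 0.7212 m

stop time T_s = (9/20)/3 = 0.1500 s
reaction-phase robot travel = 0.4500·0.1500 = 0.0675 m
robot covers 0.4500·0.1500 − ½·3.0000·0.1500² = 0.0338 m while stopping
human over T_r+T_s: 1.8000·(0.1500+0.1500) = 0.5400 m
residual clearance needed = 0.0400+0.0250+0.0150 = 0.0800 m
S_min ≈ 0.0675+0.0338+0.5400+0.0800  ⇒  S_min = 577/800 m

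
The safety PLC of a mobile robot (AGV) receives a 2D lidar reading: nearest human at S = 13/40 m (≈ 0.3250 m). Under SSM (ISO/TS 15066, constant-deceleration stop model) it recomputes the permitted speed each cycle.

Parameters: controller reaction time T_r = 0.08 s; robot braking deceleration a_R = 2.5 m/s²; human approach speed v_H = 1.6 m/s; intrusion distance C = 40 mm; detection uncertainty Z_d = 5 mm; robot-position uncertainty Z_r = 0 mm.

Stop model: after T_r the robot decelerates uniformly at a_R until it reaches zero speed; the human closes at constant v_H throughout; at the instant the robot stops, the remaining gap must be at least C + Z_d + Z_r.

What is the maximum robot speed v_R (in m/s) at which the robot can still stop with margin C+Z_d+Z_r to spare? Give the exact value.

collect terms ⇒ (1/5)·v_R² + (18/25)·v_R + (-19/125) = 0
  disc = (18/25)² − 4·(1/5)·(-19/125) = 16/25 ; √disc = 4/5
  v_R = (−(18/25) + 4/5) / (2·(1/5)) = 1/5 m/s
check:
braking lasts T_s = (1/5)/(5/2) = 0.0800 s
robot covers v_R·T_r = 0.2000·0.0800 = 0.0160 m before braking
robot under decel: 0.2000²/(2·2.5000) = 0.0080 m
person approaches 1.6000·(0.0800+0.0800) = 0.2560 m
C+Z_d+Z_r = 0.0400+0.0050+0.0000 = 0.0450 m
sum ≈ 0.0160+0.0080+0.2560+0.0450 ≈ 0.3250 m = S ✓

v_R_max = 1/5 m/s = 0.2000 m/s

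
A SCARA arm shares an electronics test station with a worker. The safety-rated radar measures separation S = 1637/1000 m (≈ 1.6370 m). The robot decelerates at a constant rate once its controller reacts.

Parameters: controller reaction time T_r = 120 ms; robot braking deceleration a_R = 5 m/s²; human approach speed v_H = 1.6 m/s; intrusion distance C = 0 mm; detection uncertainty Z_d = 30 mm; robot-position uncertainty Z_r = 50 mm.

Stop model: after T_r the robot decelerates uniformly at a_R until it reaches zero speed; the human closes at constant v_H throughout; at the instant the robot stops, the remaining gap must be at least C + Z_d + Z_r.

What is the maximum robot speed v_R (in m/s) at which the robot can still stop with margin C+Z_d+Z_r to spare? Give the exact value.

quadratic (1/10)·v² + (11/25)·v + (-273/200) = 0
  disc = (11/25)² − 4·(1/10)·(-273/200) = 1849/2500 ; √disc = 43/50
  v_R = (−(11/25) + 43/50) / (2·(1/10)) = 21/10 m/s
check:
T_s = v_R/a_R = (21/10)/5 = 0.4200 s
robot in T_r: 2.1000·0.1200 = 0.2520 m
robot covers 2.1000·0.4200 − ½·5.0000·0.4200² = 0.4410 m while stopping
human closes 1.6000·0.5400 = 0.8640 m
margins: 0.0000+0.0300+0.0500 = 0.0800 m
sum ≈ 0.2520+0.4410+0.8640+0.0800 ≈ 1.6370 m = S ✓

v_R_max = 21/10 m/s = 2.1000 m/s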